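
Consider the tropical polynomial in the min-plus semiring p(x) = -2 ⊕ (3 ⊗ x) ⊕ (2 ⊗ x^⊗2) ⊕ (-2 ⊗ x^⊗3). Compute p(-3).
p(-3) = -11

A tropical monomial a ⊗ x^⊗i evaluates to a + i · x. Evaluating each term at x = -3:
  Term 0 contributes -2 + 0 · -3 = -2
  Term 1 contributes 3 + 1 · -3 = 0
  Term 2 contributes 2 + 2 · -3 = -4
  Term 3 contributes -2 + 3 · -3 = -11
p(-3) = ⊕ of these = min[-2, 0, -4, -11] = -11.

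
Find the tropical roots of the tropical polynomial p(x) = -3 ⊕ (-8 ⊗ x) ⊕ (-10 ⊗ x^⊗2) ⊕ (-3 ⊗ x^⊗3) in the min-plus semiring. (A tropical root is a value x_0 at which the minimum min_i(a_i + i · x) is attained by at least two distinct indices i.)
Roots: {-7, 2, 5}

Each tropical root is a break point of the lower envelope of the lines y = a_i + i · x (there are 4 lines, with slopes 0, 1, ..., 3). Only the lines that attain the minimum somewhere contribute to roots; other lines are dominated. Here the surviving (envelope) indices are i = 3, i = 2, i = 1, i = 0.
Intersections between consecutive envelope lines give the roots: for adjacent envelope indices i < j the intersection is x = (a_i − a_j) / (j − i). Reading off the sorted break points: {-7, 2, 5}.
Verification: at each break x_0, at least two indices attain the minimum of min_i(a_i + i · x_0).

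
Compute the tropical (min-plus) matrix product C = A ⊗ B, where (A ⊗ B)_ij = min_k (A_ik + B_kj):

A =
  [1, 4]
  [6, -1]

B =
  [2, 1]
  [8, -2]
A ⊗ B =
  [3, 2]
  [7, -3]

Apply the min-plus product entry-by-entry:
  C[0][0] = min over k of (A[0][0] + B[0][0] = 1 + 2 = 3, A[0][1] + B[1][0] = 4 + 8 = 12) = 3 (attained at k = 0)
  C[0][1] = min over k of (A[0][0] + B[0][1] = 1 + 1 = 2, A[0][1] + B[1][1] = 4 + -2 = 2) = 2 (attained at k = 0)
  C[1][0] = min over k of (A[1][0] + B[0][0] = 6 + 2 = 8, A[1][1] + B[1][0] = -1 + 8 = 7) = 7 (attained at k = 1)
  C[1][1] = min over k of (A[1][0] + B[0][1] = 6 + 1 = 7, A[1][1] + B[1][1] = -1 + -2 = -3) = -3 (attained at k = 1)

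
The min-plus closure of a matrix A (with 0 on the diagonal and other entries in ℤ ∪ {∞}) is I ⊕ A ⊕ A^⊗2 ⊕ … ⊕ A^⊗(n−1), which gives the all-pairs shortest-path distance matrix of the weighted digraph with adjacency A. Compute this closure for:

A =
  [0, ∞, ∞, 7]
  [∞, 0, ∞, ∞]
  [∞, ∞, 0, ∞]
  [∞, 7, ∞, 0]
Closure =
  [0, 14, ∞, 7]
  [∞, 0, ∞, ∞]
  [∞, ∞, 0, ∞]
  [∞, 7, ∞, 0]

This is the Floyd-Warshall all-pairs shortest-path computation. For each intermediate vertex k = 0, 1, …, 3, update dist[i][j] ← min(dist[i][j], dist[i][k] + dist[k][j]). The final matrix gives, for each (i, j), the minimum total weight of any directed path from i to j (possibly empty when i = j).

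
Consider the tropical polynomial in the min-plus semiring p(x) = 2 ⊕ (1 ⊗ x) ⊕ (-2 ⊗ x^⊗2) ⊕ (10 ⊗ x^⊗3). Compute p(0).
p(0) = -2

A tropical monomial a ⊗ x^⊗i evaluates to a + i · x. Evaluating each term at x = 0:
  Term 0 contributes 2 + 0 · 0 = 2
  Term 1 contributes 1 + 1 · 0 = 1
  Term 2 contributes -2 + 2 · 0 = -2
  Term 3 contributes 10 + 3 · 0 = 10
p(0) = ⊕ of these = min[2, 1, -2, 10] = -2.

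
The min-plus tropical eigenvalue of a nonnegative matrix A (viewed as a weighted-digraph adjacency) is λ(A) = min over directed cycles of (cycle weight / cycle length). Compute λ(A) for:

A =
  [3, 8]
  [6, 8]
λ(A) = 3

Enumerate directed cycles and compute their means (weight / length). Sample:
  cycle 0 → 0: weight = 3, length = 1, mean = 3/1 ≈ 3.000
  cycle 1 → 1: weight = 8, length = 1, mean = 8/1 ≈ 8.000
  cycle 0 → 1 → 0: weight = 14, length = 2, mean = 14/2 ≈ 7.000
  cycle 1 → 0 → 1: weight = 14, length = 2, mean = 14/2 ≈ 7.000
Minimum mean = 3.000, attained e.g. along the cycle 0 → 0 with weight 3 and length 1. So λ(A) = 3/1 = 3.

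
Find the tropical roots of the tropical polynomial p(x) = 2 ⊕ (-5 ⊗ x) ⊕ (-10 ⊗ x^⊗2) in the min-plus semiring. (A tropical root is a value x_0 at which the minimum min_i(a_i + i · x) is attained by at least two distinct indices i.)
Roots: {5, 7}

Each tropical root is a break point of the lower envelope of the lines y = a_i + i · x (there are 3 lines, with slopes 0, 1, ..., 2). Only the lines that attain the minimum somewhere contribute to roots; other lines are dominated. Here the surviving (envelope) indices are i = 2, i = 1, i = 0.
Intersections between consecutive envelope lines give the roots: for adjacent envelope indices i < j the intersection is x = (a_i − a_j) / (j − i). Reading off the sorted break points: {5, 7}.
Verification: at each break x_0, at least two indices attain the minimum of min_i(a_i + i · x_0).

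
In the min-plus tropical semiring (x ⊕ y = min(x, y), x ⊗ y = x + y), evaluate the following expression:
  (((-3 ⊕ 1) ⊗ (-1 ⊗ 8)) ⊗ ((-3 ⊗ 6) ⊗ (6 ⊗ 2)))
(((-3 ⊕ 1) ⊗ (-1 ⊗ 8)) ⊗ ((-3 ⊗ 6) ⊗ (6 ⊗ 2))) = 15

Expand innermost to outermost. Recall ⊕ takes the minimum of its arguments and ⊗ takes their sum. Working out the expression (((-3 ⊕ 1) ⊗ (-1 ⊗ 8)) ⊗ ((-3 ⊗ 6) ⊗ (6 ⊗ 2))) gives 15.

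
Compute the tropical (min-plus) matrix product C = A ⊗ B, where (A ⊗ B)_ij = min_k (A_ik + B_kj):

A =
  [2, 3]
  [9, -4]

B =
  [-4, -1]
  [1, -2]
A ⊗ B =
  [-2, 1]
  [-3, -6]

Apply the min-plus product entry-by-entry:
  C[0][0] = min over k of (A[0][0] + B[0][0] = 2 + -4 = -2, A[0][1] + B[1][0] = 3 + 1 = 4) = -2 (attained at k = 0)
  C[0][1] = min over k of (A[0][0] + B[0][1] = 2 + -1 = 1, A[0][1] + B[1][1] = 3 + -2 = 1) = 1 (attained at k = 0)
  C[1][0] = min over k of (A[1][0] + B[0][0] = 9 + -4 = 5, A[1][1] + B[1][0] = -4 + 1 = -3) = -3 (attained at k = 1)
  C[1][1] = min over k of (A[1][0] + B[0][1] = 9 + -1 = 8, A[1][1] + B[1][1] = -4 + -2 = -6) = -6 (attained at k = 1)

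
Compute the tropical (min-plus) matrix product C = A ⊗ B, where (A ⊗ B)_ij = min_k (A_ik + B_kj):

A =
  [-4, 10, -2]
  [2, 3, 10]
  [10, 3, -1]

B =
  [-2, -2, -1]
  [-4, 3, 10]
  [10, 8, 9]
A ⊗ B =
  [-6, -6, -5]
  [-1, 0, 1]
  [-1, 6, 8]

Apply the min-plus product entry-by-entry:
  C[0][0] = min over k of (A[0][0] + B[0][0] = -4 + -2 = -6, A[0][1] + B[1][0] = 10 + -4 = 6, A[0][2] + B[2][0] = -2 + 10 = 8) = -6 (attained at k = 0)
  C[0][1] = min over k of (A[0][0] + B[0][1] = -4 + -2 = -6, A[0][1] + B[1][1] = 10 + 3 = 13, A[0][2] + B[2][1] = -2 + 8 = 6) = -6 (attained at k = 0)
  C[0][2] = min over k of (A[0][0] + B[0][2] = -4 + -1 = -5, A[0][1] + B[1][2] = 10 + 10 = 20, A[0][2] + B[2][2] = -2 + 9 = 7) = -5 (attained at k = 0)
  C[1][0] = min over k of (A[1][0] + B[0][0] = 2 + -2 = 0, A[1][1] + B[1][0] = 3 + -4 = -1, A[1][2] + B[2][0] = 10 + 10 = 20) = -1 (attained at k = 1)
  C[1][1] = min over k of (A[1][0] + B[0][1] = 2 + -2 = 0, A[1][1] + B[1][1] = 3 + 3 = 6, A[1][2] + B[2][1] = 10 + 8 = 18) = 0 (attained at k = 0)
  C[1][2] = min over k of (A[1][0] + B[0][2] = 2 + -1 = 1, A[1][1] + B[1][2] = 3 + 10 = 13, A[1][2] + B[2][2] = 10 + 9 = 19) = 1 (attained at k = 0)
  C[2][0] = min over k of (A[2][0] + B[0][0] = 10 + -2 = 8, A[2][1] + B[1][0] = 3 + -4 = -1, A[2][2] + B[2][0] = -1 + 10 = 9) = -1 (attained at k = 1)
  C[2][1] = min over k of (A[2][0] + B[0][1] = 10 + -2 = 8, A[2][1] + B[1][1] = 3 + 3 = 6, A[2][2] + B[2][1] = -1 + 8 = 7) = 6 (attained at k = 1)
  C[2][2] = min over k of (A[2][0] + B[0][2] = 10 + -1 = 9, A[2][1] + B[1][2] = 3 + 10 = 13, A[2][2] + B[2][2] = -1 + 9 = 8) = 8 (attained at k = 2)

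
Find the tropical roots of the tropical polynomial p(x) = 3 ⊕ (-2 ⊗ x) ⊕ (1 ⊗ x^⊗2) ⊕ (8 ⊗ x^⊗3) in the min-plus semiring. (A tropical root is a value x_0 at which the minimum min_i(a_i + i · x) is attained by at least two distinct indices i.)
Roots: {-7, -3, 5}

Each tropical root is a break point of the lower envelope of the lines y = a_i + i · x (there are 4 lines, with slopes 0, 1, ..., 3). Only the lines that attain the minimum somewhere contribute to roots; other lines are dominated. Here the surviving (envelope) indices are i = 3, i = 2, i = 1, i = 0.
Intersections between consecutive envelope lines give the roots: for adjacent envelope indices i < j the intersection is x = (a_i − a_j) / (j − i). Reading off the sorted break points: {-7, -3, 5}.
Verification: at each break x_0, at least two indices attain the minimum of min_i(a_i + i · x_0).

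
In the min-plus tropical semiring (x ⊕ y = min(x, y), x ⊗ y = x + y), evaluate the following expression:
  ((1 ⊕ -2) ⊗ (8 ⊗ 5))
((1 ⊕ -2) ⊗ (8 ⊗ 5)) = 11

Expand innermost to outermost. Recall ⊕ takes the minimum of its arguments and ⊗ takes their sum. Working out the expression ((1 ⊕ -2) ⊗ (8 ⊗ 5)) gives 11.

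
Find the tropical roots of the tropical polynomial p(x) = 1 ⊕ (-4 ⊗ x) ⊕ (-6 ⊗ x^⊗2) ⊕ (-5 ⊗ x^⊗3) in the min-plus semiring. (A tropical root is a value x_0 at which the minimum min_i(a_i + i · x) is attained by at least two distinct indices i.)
Roots: {-1, 2, 5}

Each tropical root is a break point of the lower envelope of the lines y = a_i + i · x (there are 4 lines, with slopes 0, 1, ..., 3). Only the lines that attain the minimum somewhere contribute to roots; other lines are dominated. Here the surviving (envelope) indices are i = 3, i = 2, i = 1, i = 0.
Intersections between consecutive envelope lines give the roots: for adjacent envelope indices i < j the intersection is x = (a_i − a_j) / (j − i). Reading off the sorted break points: {-1, 2, 5}.
Verification: at each break x_0, at least two indices attain the minimum of min_i(a_i + i · x_0).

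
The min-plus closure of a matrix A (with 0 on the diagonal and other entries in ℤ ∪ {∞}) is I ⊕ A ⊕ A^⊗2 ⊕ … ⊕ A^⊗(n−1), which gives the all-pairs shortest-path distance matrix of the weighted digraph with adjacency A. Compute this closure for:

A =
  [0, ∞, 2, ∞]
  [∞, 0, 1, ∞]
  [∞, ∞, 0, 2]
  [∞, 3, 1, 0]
Closure =
  [0, 7, 2, 4]
  [∞, 0, 1, 3]
  [∞, 5, 0, 2]
  [∞, 3, 1, 0]

This is the Floyd-Warshall all-pairs shortest-path computation. For each intermediate vertex k = 0, 1, …, 3, update dist[i][j] ← min(dist[i][j], dist[i][k] + dist[k][j]). The final matrix gives, for each (i, j), the minimum total weight of any directed path from i to j (possibly empty when i = j).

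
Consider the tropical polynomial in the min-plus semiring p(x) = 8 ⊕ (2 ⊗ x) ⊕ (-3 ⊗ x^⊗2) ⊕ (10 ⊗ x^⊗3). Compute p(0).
p(0) = -3

A tropical monomial a ⊗ x^⊗i evaluates to a + i · x. Evaluating each term at x = 0:
  Term 0 contributes 8 + 0 · 0 = 8
  Term 1 contributes 2 + 1 · 0 = 2
  Term 2 contributes -3 + 2 · 0 = -3
  Term 3 contributes 10 + 3 · 0 = 10
p(0) = ⊕ of these = min[8, 2, -3, 10] = -3.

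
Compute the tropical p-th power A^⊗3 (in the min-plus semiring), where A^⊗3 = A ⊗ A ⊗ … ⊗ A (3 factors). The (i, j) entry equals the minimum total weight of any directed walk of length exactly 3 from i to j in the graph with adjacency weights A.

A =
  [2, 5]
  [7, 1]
A^⊗3 =
  [6, 7]
  [9, 3]

Each entry (A^⊗3)_ij equals the minimum over all length-3 walks i = v_0 → v_1 → … → v_3 = j of Σ_t A[v_t][v_{t+1}]. For example, for (i, j) = (0, 1) we minimise over 4 possible intermediate vertex sequences; the minimum is 7, attained along the walk 0 → 1 → 1 → 1.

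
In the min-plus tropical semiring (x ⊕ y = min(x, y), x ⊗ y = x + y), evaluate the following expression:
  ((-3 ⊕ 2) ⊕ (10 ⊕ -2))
((-3 ⊕ 2) ⊕ (10 ⊕ -2)) = -3

Expand innermost to outermost. Recall ⊕ takes the minimum of its arguments and ⊗ takes their sum. Working out the expression ((-3 ⊕ 2) ⊕ (10 ⊕ -2)) gives -3.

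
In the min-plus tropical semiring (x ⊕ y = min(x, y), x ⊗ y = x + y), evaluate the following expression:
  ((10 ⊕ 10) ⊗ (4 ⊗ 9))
((10 ⊕ 10) ⊗ (4 ⊗ 9)) = 23

Expand innermost to outermost. Recall ⊕ takes the minimum of its arguments and ⊗ takes their sum. Working out the expression ((10 ⊕ 10) ⊗ (4 ⊗ 9)) gives 23.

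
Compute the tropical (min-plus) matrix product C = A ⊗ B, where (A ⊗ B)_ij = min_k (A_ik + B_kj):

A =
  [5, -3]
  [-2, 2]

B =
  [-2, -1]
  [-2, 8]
A ⊗ B =
  [-5, 4]
  [-4, -3]

Apply the min-plus product entry-by-entry:
  C[0][0] = min over k of (A[0][0] + B[0][0] = 5 + -2 = 3, A[0][1] + B[1][0] = -3 + -2 = -5) = -5 (attained at k = 1)
  C[0][1] = min over k of (A[0][0] + B[0][1] = 5 + -1 = 4, A[0][1] + B[1][1] = -3 + 8 = 5) = 4 (attained at k = 0)
  C[1][0] = min over k of (A[1][0] + B[0][0] = -2 + -2 = -4, A[1][1] + B[1][0] = 2 + -2 = 0) = -4 (attained at k = 0)
  C[1][1] = min over k of (A[1][0] + B[0][1] = -2 + -1 = -3, A[1][1] + B[1][1] = 2 + 8 = 10) = -3 (attained at k = 0)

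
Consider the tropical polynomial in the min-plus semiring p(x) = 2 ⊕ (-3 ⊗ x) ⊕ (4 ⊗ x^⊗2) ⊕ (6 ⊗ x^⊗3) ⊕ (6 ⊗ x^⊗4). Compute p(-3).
p(-3) = -6

A tropical monomial a ⊗ x^⊗i evaluates to a + i · x. Evaluating each term at x = -3:
  Term 0 contributes 2 + 0 · -3 = 2
  Term 1 contributes -3 + 1 · -3 = -6
  Term 2 contributes 4 + 2 · -3 = -2
  Term 3 contributes 6 + 3 · -3 = -3
  Term 4 contributes 6 + 4 · -3 = -6
p(-3) = ⊕ of these = min[2, -6, -2, -3, -6] = -6.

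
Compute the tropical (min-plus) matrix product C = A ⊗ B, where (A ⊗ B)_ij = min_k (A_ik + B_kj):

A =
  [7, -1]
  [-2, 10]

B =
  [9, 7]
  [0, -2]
A ⊗ B =
  [-1, -3]
  [7, 5]

Apply the min-plus product entry-by-entry:
  C[0][0] = min over k of (A[0][0] + B[0][0] = 7 + 9 = 16, A[0][1] + B[1][0] = -1 + 0 = -1) = -1 (attained at k = 1)
  C[0][1] = min over k of (A[0][0] + B[0][1] = 7 + 7 = 14, A[0][1] + B[1][1] = -1 + -2 = -3) = -3 (attained at k = 1)
  C[1][0] = min over k of (A[1][0] + B[0][0] = -2 + 9 = 7, A[1][1] + B[1][0] = 10 + 0 = 10) = 7 (attained at k = 0)
  C[1][1] = min over k of (A[1][0] + B[0][1] = -2 + 7 = 5, A[1][1] + B[1][1] = 10 + -2 = 8) = 5 (attained at k = 0)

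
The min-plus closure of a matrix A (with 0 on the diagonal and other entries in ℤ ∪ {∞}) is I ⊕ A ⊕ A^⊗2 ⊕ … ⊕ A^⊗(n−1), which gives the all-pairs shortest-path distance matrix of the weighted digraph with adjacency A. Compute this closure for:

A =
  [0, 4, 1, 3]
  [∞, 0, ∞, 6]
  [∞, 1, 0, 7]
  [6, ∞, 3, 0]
Closure =
  [0, 2, 1, 3]
  [12, 0, 9, 6]
  [13, 1, 0, 7]
  [6, 4, 3, 0]

This is the Floyd-Warshall all-pairs shortest-path computation. For each intermediate vertex k = 0, 1, …, 3, update dist[i][j] ← min(dist[i][j], dist[i][k] + dist[k][j]). The final matrix gives, for each (i, j), the minimum total weight of any directed path from i to j (possibly empty when i = j).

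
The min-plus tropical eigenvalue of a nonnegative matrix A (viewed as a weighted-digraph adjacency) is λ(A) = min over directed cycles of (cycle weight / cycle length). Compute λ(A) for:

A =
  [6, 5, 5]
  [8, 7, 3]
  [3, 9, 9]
λ(A) = 11/3

Enumerate directed cycles and compute their means (weight / length). Sample:
  cycle 0 → 0: weight = 6, length = 1, mean = 6/1 ≈ 6.000
  cycle 1 → 1: weight = 7, length = 1, mean = 7/1 ≈ 7.000
  cycle 2 → 2: weight = 9, length = 1, mean = 9/1 ≈ 9.000
  cycle 0 → 1 → 0: weight = 13, length = 2, mean = 13/2 ≈ 6.500
  cycle 0 → 2 → 0: weight = 8, length = 2, mean = 8/2 ≈ 4.000
  cycle 1 → 0 → 1: weight = 13, length = 2, mean = 13/2 ≈ 6.500
Minimum mean = 3.667, attained e.g. along the cycle 0 → 1 → 2 → 0 with weight 11 and length 3. So λ(A) = 11/3 = 11/3.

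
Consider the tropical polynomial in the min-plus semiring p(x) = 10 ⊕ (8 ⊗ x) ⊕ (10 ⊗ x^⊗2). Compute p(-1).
p(-1) = 7

A tropical monomial a ⊗ x^⊗i evaluates to a + i · x. Evaluating each term at x = -1:
  Term 0 contributes 10 + 0 · -1 = 10
  Term 1 contributes 8 + 1 · -1 = 7
  Term 2 contributes 10 + 2 · -1 = 8
p(-1) = ⊕ of these = min[10, 7, 8] = 7.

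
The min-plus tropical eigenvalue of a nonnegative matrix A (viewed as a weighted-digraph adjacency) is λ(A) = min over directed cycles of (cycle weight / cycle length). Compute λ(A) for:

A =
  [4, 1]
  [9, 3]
λ(A) = 3

Enumerate directed cycles and compute their means (weight / length). Sample:
  cycle 0 → 0: weight = 4, length = 1, mean = 4/1 ≈ 4.000
  cycle 1 → 1: weight = 3, length = 1, mean = 3/1 ≈ 3.000
  cycle 0 → 1 → 0: weight = 10, length = 2, mean = 10/2 ≈ 5.000
  cycle 1 → 0 → 1: weight = 10, length = 2, mean = 10/2 ≈ 5.000
Minimum mean = 3.000, attained e.g. along the cycle 1 → 1 with weight 3 and length 1. So λ(A) = 3/1 = 3.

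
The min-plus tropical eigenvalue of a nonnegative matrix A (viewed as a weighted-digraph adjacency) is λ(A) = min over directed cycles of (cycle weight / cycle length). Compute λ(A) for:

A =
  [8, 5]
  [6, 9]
λ(A) = 11/2

Enumerate directed cycles and compute their means (weight / length). Sample:
  cycle 0 → 0: weight = 8, length = 1, mean = 8/1 ≈ 8.000
  cycle 1 → 1: weight = 9, length = 1, mean = 9/1 ≈ 9.000
  cycle 0 → 1 → 0: weight = 11, length = 2, mean = 11/2 ≈ 5.500
  cycle 1 → 0 → 1: weight = 11, length = 2, mean = 11/2 ≈ 5.500
Minimum mean = 5.500, attained e.g. along the cycle 0 → 1 → 0 with weight 11 and length 2. So λ(A) = 11/2 = 11/2.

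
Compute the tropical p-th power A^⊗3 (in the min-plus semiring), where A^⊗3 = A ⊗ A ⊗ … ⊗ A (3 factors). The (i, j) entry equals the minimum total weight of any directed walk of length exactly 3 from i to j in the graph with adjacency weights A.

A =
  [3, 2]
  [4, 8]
A^⊗3 =
  [9, 8]
  [10, 9]

Each entry (A^⊗3)_ij equals the minimum over all length-3 walks i = v_0 → v_1 → … → v_3 = j of Σ_t A[v_t][v_{t+1}]. For example, for (i, j) = (0, 1) we minimise over 4 possible intermediate vertex sequences; the minimum is 8, attained along the walk 0 → 0 → 0 → 1.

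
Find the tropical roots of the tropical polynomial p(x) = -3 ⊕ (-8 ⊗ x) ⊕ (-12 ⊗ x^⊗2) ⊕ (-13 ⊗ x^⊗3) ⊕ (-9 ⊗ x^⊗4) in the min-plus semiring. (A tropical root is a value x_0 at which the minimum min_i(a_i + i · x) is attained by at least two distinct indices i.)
Roots: {-4, 1, 4, 5}

Each tropical root is a break point of the lower envelope of the lines y = a_i + i · x (there are 5 lines, with slopes 0, 1, ..., 4). Only the lines that attain the minimum somewhere contribute to roots; other lines are dominated. Here the surviving (envelope) indices are i = 4, i = 3, i = 2, i = 1, i = 0.
Intersections between consecutive envelope lines give the roots: for adjacent envelope indices i < j the intersection is x = (a_i − a_j) / (j − i). Reading off the sorted break points: {-4, 1, 4, 5}.
Verification: at each break x_0, at least two indices attain the minimum of min_i(a_i + i · x_0).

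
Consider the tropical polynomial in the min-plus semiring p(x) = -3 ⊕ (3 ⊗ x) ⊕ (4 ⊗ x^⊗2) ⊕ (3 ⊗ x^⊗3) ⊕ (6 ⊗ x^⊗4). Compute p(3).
p(3) = -3

A tropical monomial a ⊗ x^⊗i evaluates to a + i · x. Evaluating each term at x = 3:
  Term 0 contributes -3 + 0 · 3 = -3
  Term 1 contributes 3 + 1 · 3 = 6
  Term 2 contributes 4 + 2 · 3 = 10
  Term 3 contributes 3 + 3 · 3 = 12
  Term 4 contributes 6 + 4 · 3 = 18
p(3) = ⊕ of these = min[-3, 6, 10, 12, 18] = -3.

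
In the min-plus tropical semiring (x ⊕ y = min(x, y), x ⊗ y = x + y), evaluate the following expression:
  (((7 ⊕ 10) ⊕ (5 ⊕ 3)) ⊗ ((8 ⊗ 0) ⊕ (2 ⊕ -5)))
(((7 ⊕ 10) ⊕ (5 ⊕ 3)) ⊗ ((8 ⊗ 0) ⊕ (2 ⊕ -5))) = -2

Expand innermost to outermost. Recall ⊕ takes the minimum of its arguments and ⊗ takes their sum. Working out the expression (((7 ⊕ 10) ⊕ (5 ⊕ 3)) ⊗ ((8 ⊗ 0) ⊕ (2 ⊕ -5))) gives -2.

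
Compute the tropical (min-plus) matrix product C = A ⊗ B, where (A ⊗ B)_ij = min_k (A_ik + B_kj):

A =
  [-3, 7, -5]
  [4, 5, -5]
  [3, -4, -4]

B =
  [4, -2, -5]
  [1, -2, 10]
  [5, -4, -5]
A ⊗ B =
  [0, -9, -10]
  [0, -9, -10]
  [-3, -8, -9]

Apply the min-plus product entry-by-entry:
  C[0][0] = min over k of (A[0][0] + B[0][0] = -3 + 4 = 1, A[0][1] + B[1][0] = 7 + 1 = 8, A[0][2] + B[2][0] = -5 + 5 = 0) = 0 (attained at k = 2)
  C[0][1] = min over k of (A[0][0] + B[0][1] = -3 + -2 = -5, A[0][1] + B[1][1] = 7 + -2 = 5, A[0][2] + B[2][1] = -5 + -4 = -9) = -9 (attained at k = 2)
  C[0][2] = min over k of (A[0][0] + B[0][2] = -3 + -5 = -8, A[0][1] + B[1][2] = 7 + 10 = 17, A[0][2] + B[2][2] = -5 + -5 = -10) = -10 (attained at k = 2)
  C[1][0] = min over k of (A[1][0] + B[0][0] = 4 + 4 = 8, A[1][1] + B[1][0] = 5 + 1 = 6, A[1][2] + B[2][0] = -5 + 5 = 0) = 0 (attained at k = 2)
  C[1][1] = min over k of (A[1][0] + B[0][1] = 4 + -2 = 2, A[1][1] + B[1][1] = 5 + -2 = 3, A[1][2] + B[2][1] = -5 + -4 = -9) = -9 (attained at k = 2)
  C[1][2] = min over k of (A[1][0] + B[0][2] = 4 + -5 = -1, A[1][1] + B[1][2] = 5 + 10 = 15, A[1][2] + B[2][2] = -5 + -5 = -10) = -10 (attained at k = 2)
  C[2][0] = min over k of (A[2][0] + B[0][0] = 3 + 4 = 7, A[2][1] + B[1][0] = -4 + 1 = -3, A[2][2] + B[2][0] = -4 + 5 = 1) = -3 (attained at k = 1)
  C[2][1] = min over k of (A[2][0] + B[0][1] = 3 + -2 = 1, A[2][1] + B[1][1] = -4 + -2 = -6, A[2][2] + B[2][1] = -4 + -4 = -8) = -8 (attained at k = 2)
  C[2][2] = min over k of (A[2][0] + B[0][2] = 3 + -5 = -2, A[2][1] + B[1][2] = -4 + 10 = 6, A[2][2] + B[2][2] = -4 + -5 = -9) = -9 (attained at k = 2)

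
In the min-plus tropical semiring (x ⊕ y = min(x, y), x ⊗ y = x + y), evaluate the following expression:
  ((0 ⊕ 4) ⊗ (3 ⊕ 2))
((0 ⊕ 4) ⊗ (3 ⊕ 2)) = 2

Expand innermost to outermost. Recall ⊕ takes the minimum of its arguments and ⊗ takes their sum. Working out the expression ((0 ⊕ 4) ⊗ (3 ⊕ 2)) gives 2.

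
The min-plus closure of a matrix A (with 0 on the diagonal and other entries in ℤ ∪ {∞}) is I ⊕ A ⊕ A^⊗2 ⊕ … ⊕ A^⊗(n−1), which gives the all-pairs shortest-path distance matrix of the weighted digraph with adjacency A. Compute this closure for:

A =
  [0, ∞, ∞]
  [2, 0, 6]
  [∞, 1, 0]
Closure =
  [0, ∞, ∞]
  [2, 0, 6]
  [3, 1, 0]

This is the Floyd-Warshall all-pairs shortest-path computation. For each intermediate vertex k = 0, 1, …, 2, update dist[i][j] ← min(dist[i][j], dist[i][k] + dist[k][j]). The final matrix gives, for each (i, j), the minimum total weight of any directed path from i to j (possibly empty when i = j).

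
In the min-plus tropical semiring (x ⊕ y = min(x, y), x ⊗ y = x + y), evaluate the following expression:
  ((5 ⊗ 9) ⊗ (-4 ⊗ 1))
((5 ⊗ 9) ⊗ (-4 ⊗ 1)) = 11

Expand innermost to outermost. Recall ⊕ takes the minimum of its arguments and ⊗ takes their sum. Working out the expression ((5 ⊗ 9) ⊗ (-4 ⊗ 1)) gives 11.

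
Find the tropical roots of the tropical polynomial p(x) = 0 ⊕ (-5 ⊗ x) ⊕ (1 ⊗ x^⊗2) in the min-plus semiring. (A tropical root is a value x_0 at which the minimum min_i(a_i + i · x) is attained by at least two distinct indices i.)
Roots: {-6, 5}

Each tropical root is a break point of the lower envelope of the lines y = a_i + i · x (there are 3 lines, with slopes 0, 1, ..., 2). Only the lines that attain the minimum somewhere contribute to roots; other lines are dominated. Here the surviving (envelope) indices are i = 2, i = 1, i = 0.
Intersections between consecutive envelope lines give the roots: for adjacent envelope indices i < j the intersection is x = (a_i − a_j) / (j − i). Reading off the sorted break points: {-6, 5}.
Verification: at each break x_0, at least two indices attain the minimum of min_i(a_i + i · x_0).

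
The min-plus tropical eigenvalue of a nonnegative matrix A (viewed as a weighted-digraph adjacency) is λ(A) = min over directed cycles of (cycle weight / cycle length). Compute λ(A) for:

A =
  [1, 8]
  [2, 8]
λ(A) = 1

Enumerate directed cycles and compute their means (weight / length). Sample:
  cycle 0 → 0: weight = 1, length = 1, mean = 1/1 ≈ 1.000
  cycle 1 → 1: weight = 8, length = 1, mean = 8/1 ≈ 8.000
  cycle 0 → 1 → 0: weight = 10, length = 2, mean = 10/2 ≈ 5.000
  cycle 1 → 0 → 1: weight = 10, length = 2, mean = 10/2 ≈ 5.000
Minimum mean = 1.000, attained e.g. along the cycle 0 → 0 with weight 1 and length 1. So λ(A) = 1/1 = 1.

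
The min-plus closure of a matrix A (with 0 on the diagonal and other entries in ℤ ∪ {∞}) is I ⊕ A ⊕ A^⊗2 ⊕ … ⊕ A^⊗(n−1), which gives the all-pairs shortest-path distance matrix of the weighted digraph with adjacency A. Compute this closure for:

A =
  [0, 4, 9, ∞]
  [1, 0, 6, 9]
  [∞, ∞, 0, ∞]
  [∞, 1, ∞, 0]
Closure =
  [0, 4, 9, 13]
  [1, 0, 6, 9]
  [∞, ∞, 0, ∞]
  [2, 1, 7, 0]

This is the Floyd-Warshall all-pairs shortest-path computation. For each intermediate vertex k = 0, 1, …, 3, update dist[i][j] ← min(dist[i][j], dist[i][k] + dist[k][j]). The final matrix gives, for each (i, j), the minimum total weight of any directed path from i to j (possibly empty when i = j).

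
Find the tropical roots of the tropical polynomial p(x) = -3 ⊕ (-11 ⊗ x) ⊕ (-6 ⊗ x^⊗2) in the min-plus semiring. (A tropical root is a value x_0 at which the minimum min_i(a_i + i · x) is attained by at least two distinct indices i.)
Roots: {-5, 8}

Each tropical root is a break point of the lower envelope of the lines y = a_i + i · x (there are 3 lines, with slopes 0, 1, ..., 2). Only the lines that attain the minimum somewhere contribute to roots; other lines are dominated. Here the surviving (envelope) indices are i = 2, i = 1, i = 0.
Intersections between consecutive envelope lines give the roots: for adjacent envelope indices i < j the intersection is x = (a_i − a_j) / (j − i). Reading off the sorted break points: {-5, 8}.
Verification: at each break x_0, at least two indices attain the minimum of min_i(a_i + i · x_0).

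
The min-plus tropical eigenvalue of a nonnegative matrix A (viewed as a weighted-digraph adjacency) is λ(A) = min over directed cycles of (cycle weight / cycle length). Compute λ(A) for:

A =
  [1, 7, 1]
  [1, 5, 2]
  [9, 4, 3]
λ(A) = 1

Enumerate directed cycles and compute their means (weight / length). Sample:
  cycle 0 → 0: weight = 1, length = 1, mean = 1/1 ≈ 1.000
  cycle 1 → 1: weight = 5, length = 1, mean = 5/1 ≈ 5.000
  cycle 2 → 2: weight = 3, length = 1, mean = 3/1 ≈ 3.000
  cycle 0 → 1 → 0: weight = 8, length = 2, mean = 8/2 ≈ 4.000
  cycle 0 → 2 → 0: weight = 10, length = 2, mean = 10/2 ≈ 5.000
  cycle 1 → 0 → 1: weight = 8, length = 2, mean = 8/2 ≈ 4.000
Minimum mean = 1.000, attained e.g. along the cycle 0 → 0 with weight 1 and length 1. So λ(A) = 1/1 = 1.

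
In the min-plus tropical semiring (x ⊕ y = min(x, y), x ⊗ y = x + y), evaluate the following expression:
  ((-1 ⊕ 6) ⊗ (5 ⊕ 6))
((-1 ⊕ 6) ⊗ (5 ⊕ 6)) = 4

Expand innermost to outermost. Recall ⊕ takes the minimum of its arguments and ⊗ takes their sum. Working out the expression ((-1 ⊕ 6) ⊗ (5 ⊕ 6)) gives 4.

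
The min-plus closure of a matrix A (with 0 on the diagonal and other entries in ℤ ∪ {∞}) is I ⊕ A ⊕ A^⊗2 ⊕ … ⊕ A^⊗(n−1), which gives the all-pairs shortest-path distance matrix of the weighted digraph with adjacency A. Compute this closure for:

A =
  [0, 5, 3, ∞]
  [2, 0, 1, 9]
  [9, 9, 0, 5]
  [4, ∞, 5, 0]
Closure =
  [0, 5, 3, 8]
  [2, 0, 1, 6]
  [9, 9, 0, 5]
  [4, 9, 5, 0]

This is the Floyd-Warshall all-pairs shortest-path computation. For each intermediate vertex k = 0, 1, …, 3, update dist[i][j] ← min(dist[i][j], dist[i][k] + dist[k][j]). The final matrix gives, for each (i, j), the minimum total weight of any directed path from i to j (possibly empty when i = j).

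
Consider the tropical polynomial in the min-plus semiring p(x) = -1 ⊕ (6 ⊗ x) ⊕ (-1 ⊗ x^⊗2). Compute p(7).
p(7) = -1

A tropical monomial a ⊗ x^⊗i evaluates to a + i · x. Evaluating each term at x = 7:
  Term 0 contributes -1 + 0 · 7 = -1
  Term 1 contributes 6 + 1 · 7 = 13
  Term 2 contributes -1 + 2 · 7 = 13
p(7) = ⊕ of these = min[-1, 13, 13] = -1.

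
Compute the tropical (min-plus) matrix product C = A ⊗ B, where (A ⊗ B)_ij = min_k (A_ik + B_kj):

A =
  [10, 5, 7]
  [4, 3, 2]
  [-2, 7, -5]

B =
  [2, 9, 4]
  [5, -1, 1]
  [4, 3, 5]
A ⊗ B =
  [10, 4, 6]
  [6, 2, 4]
  [-1, -2, 0]

Apply the min-plus product entry-by-entry:
  C[0][0] = min over k of (A[0][0] + B[0][0] = 10 + 2 = 12, A[0][1] + B[1][0] = 5 + 5 = 10, A[0][2] + B[2][0] = 7 + 4 = 11) = 10 (attained at k = 1)
  C[0][1] = min over k of (A[0][0] + B[0][1] = 10 + 9 = 19, A[0][1] + B[1][1] = 5 + -1 = 4, A[0][2] + B[2][1] = 7 + 3 = 10) = 4 (attained at k = 1)
  C[0][2] = min over k of (A[0][0] + B[0][2] = 10 + 4 = 14, A[0][1] + B[1][2] = 5 + 1 = 6, A[0][2] + B[2][2] = 7 + 5 = 12) = 6 (attained at k = 1)
  C[1][0] = min over k of (A[1][0] + B[0][0] = 4 + 2 = 6, A[1][1] + B[1][0] = 3 + 5 = 8, A[1][2] + B[2][0] = 2 + 4 = 6) = 6 (attained at k = 0)
  C[1][1] = min over k of (A[1][0] + B[0][1] = 4 + 9 = 13, A[1][1] + B[1][1] = 3 + -1 = 2, A[1][2] + B[2][1] = 2 + 3 = 5) = 2 (attained at k = 1)
  C[1][2] = min over k of (A[1][0] + B[0][2] = 4 + 4 = 8, A[1][1] + B[1][2] = 3 + 1 = 4, A[1][2] + B[2][2] = 2 + 5 = 7) = 4 (attained at k = 1)
  C[2][0] = min over k of (A[2][0] + B[0][0] = -2 + 2 = 0, A[2][1] + B[1][0] = 7 + 5 = 12, A[2][2] + B[2][0] = -5 + 4 = -1) = -1 (attained at k = 2)
  C[2][1] = min over k of (A[2][0] + B[0][1] = -2 + 9 = 7, A[2][1] + B[1][1] = 7 + -1 = 6, A[2][2] + B[2][1] = -5 + 3 = -2) = -2 (attained at k = 2)
  C[2][2] = min over k of (A[2][0] + B[0][2] = -2 + 4 = 2, A[2][1] + B[1][2] = 7 + 1 = 8, A[2][2] + B[2][2] = -5 + 5 = 0) = 0 (attained at k = 2)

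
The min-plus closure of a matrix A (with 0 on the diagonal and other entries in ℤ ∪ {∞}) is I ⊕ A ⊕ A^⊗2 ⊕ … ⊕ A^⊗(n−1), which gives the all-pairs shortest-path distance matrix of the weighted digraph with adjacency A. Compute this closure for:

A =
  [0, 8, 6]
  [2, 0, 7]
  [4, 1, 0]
Closure =
  [0, 7, 6]
  [2, 0, 7]
  [3, 1, 0]

This is the Floyd-Warshall all-pairs shortest-path computation. For each intermediate vertex k = 0, 1, …, 2, update dist[i][j] ← min(dist[i][j], dist[i][k] + dist[k][j]). The final matrix gives, for each (i, j), the minimum total weight of any directed path from i to j (possibly empty when i = j).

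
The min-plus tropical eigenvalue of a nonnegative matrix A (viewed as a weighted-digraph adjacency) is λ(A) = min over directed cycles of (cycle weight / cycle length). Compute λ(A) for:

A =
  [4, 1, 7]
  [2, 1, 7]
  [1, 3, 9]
λ(A) = 1

Enumerate directed cycles and compute their means (weight / length). Sample:
  cycle 0 → 0: weight = 4, length = 1, mean = 4/1 ≈ 4.000
  cycle 1 → 1: weight = 1, length = 1, mean = 1/1 ≈ 1.000
  cycle 2 → 2: weight = 9, length = 1, mean = 9/1 ≈ 9.000
  cycle 0 → 1 → 0: weight = 3, length = 2, mean = 3/2 ≈ 1.500
  cycle 0 → 2 → 0: weight = 8, length = 2, mean = 8/2 ≈ 4.000
  cycle 1 → 0 → 1: weight = 3, length = 2, mean = 3/2 ≈ 1.500
Minimum mean = 1.000, attained e.g. along the cycle 1 → 1 with weight 1 and length 1. So λ(A) = 1/1 = 1.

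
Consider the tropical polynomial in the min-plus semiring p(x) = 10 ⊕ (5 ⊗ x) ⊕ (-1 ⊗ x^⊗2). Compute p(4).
p(4) = 7

A tropical monomial a ⊗ x^⊗i evaluates to a + i · x. Evaluating each term at x = 4:
  Term 0 contributes 10 + 0 · 4 = 10
  Term 1 contributes 5 + 1 · 4 = 9
  Term 2 contributes -1 + 2 · 4 = 7
p(4) = ⊕ of these = min[10, 9, 7] = 7.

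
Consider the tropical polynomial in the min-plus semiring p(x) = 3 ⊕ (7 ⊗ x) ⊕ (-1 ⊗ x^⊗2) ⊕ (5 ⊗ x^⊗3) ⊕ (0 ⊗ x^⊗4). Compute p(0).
p(0) = -1

A tropical monomial a ⊗ x^⊗i evaluates to a + i · x. Evaluating each term at x = 0:
  Term 0 contributes 3 + 0 · 0 = 3
  Term 1 contributes 7 + 1 · 0 = 7
  Term 2 contributes -1 + 2 · 0 = -1
  Term 3 contributes 5 + 3 · 0 = 5
  Term 4 contributes 0 + 4 · 0 = 0
p(0) = ⊕ of these = min[3, 7, -1, 5, 0] = -1.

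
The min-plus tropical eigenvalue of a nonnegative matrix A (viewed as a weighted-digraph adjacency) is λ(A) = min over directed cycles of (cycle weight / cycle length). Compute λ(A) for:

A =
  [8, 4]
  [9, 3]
λ(A) = 3

Enumerate directed cycles and compute their means (weight / length). Sample:
  cycle 0 → 0: weight = 8, length = 1, mean = 8/1 ≈ 8.000
  cycle 1 → 1: weight = 3, length = 1, mean = 3/1 ≈ 3.000
  cycle 0 → 1 → 0: weight = 13, length = 2, mean = 13/2 ≈ 6.500
  cycle 1 → 0 → 1: weight = 13, length = 2, mean = 13/2 ≈ 6.500
Minimum mean = 3.000, attained e.g. along the cycle 1 → 1 with weight 3 and length 1. So λ(A) = 3/1 = 3.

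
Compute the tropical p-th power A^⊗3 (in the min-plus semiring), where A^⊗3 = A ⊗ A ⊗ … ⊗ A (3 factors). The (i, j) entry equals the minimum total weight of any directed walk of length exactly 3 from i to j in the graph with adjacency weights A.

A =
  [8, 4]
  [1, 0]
A^⊗3 =
  [5, 4]
  [1, 0]

Each entry (A^⊗3)_ij equals the minimum over all length-3 walks i = v_0 → v_1 → … → v_3 = j of Σ_t A[v_t][v_{t+1}]. For example, for (i, j) = (0, 1) we minimise over 4 possible intermediate vertex sequences; the minimum is 4, attained along the walk 0 → 1 → 1 → 1.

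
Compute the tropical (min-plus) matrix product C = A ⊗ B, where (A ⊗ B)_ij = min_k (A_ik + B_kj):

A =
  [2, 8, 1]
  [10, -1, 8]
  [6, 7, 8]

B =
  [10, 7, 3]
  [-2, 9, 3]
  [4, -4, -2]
A ⊗ B =
  [5, -3, -1]
  [-3, 4, 2]
  [5, 4, 6]

Apply the min-plus product entry-by-entry:
  C[0][0] = min over k of (A[0][0] + B[0][0] = 2 + 10 = 12, A[0][1] + B[1][0] = 8 + -2 = 6, A[0][2] + B[2][0] = 1 + 4 = 5) = 5 (attained at k = 2)
  C[0][1] = min over k of (A[0][0] + B[0][1] = 2 + 7 = 9, A[0][1] + B[1][1] = 8 + 9 = 17, A[0][2] + B[2][1] = 1 + -4 = -3) = -3 (attained at k = 2)
  C[0][2] = min over k of (A[0][0] + B[0][2] = 2 + 3 = 5, A[0][1] + B[1][2] = 8 + 3 = 11, A[0][2] + B[2][2] = 1 + -2 = -1) = -1 (attained at k = 2)
  C[1][0] = min over k of (A[1][0] + B[0][0] = 10 + 10 = 20, A[1][1] + B[1][0] = -1 + -2 = -3, A[1][2] + B[2][0] = 8 + 4 = 12) = -3 (attained at k = 1)
  C[1][1] = min over k of (A[1][0] + B[0][1] = 10 + 7 = 17, A[1][1] + B[1][1] = -1 + 9 = 8, A[1][2] + B[2][1] = 8 + -4 = 4) = 4 (attained at k = 2)
  C[1][2] = min over k of (A[1][0] + B[0][2] = 10 + 3 = 13, A[1][1] + B[1][2] = -1 + 3 = 2, A[1][2] + B[2][2] = 8 + -2 = 6) = 2 (attained at k = 1)
  C[2][0] = min over k of (A[2][0] + B[0][0] = 6 + 10 = 16, A[2][1] + B[1][0] = 7 + -2 = 5, A[2][2] + B[2][0] = 8 + 4 = 12) = 5 (attained at k = 1)
  C[2][1] = min over k of (A[2][0] + B[0][1] = 6 + 7 = 13, A[2][1] + B[1][1] = 7 + 9 = 16, A[2][2] + B[2][1] = 8 + -4 = 4) = 4 (attained at k = 2)
  C[2][2] = min over k of (A[2][0] + B[0][2] = 6 + 3 = 9, A[2][1] + B[1][2] = 7 + 3 = 10, A[2][2] + B[2][2] = 8 + -2 = 6) = 6 (attained at k = 2)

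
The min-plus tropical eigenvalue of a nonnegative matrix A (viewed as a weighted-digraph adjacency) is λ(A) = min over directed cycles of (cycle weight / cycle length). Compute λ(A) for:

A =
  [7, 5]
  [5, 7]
λ(A) = 5

Enumerate directed cycles and compute their means (weight / length). Sample:
  cycle 0 → 0: weight = 7, length = 1, mean = 7/1 ≈ 7.000
  cycle 1 → 1: weight = 7, length = 1, mean = 7/1 ≈ 7.000
  cycle 0 → 1 → 0: weight = 10, length = 2, mean = 10/2 ≈ 5.000
  cycle 1 → 0 → 1: weight = 10, length = 2, mean = 10/2 ≈ 5.000
Minimum mean = 5.000, attained e.g. along the cycle 0 → 1 → 0 with weight 10 and length 2. So λ(A) = 10/2 = 5.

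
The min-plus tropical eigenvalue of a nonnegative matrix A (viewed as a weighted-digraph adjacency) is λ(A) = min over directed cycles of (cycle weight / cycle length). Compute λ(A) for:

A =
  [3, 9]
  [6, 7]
λ(A) = 3

Enumerate directed cycles and compute their means (weight / length). Sample:
  cycle 0 → 0: weight = 3, length = 1, mean = 3/1 ≈ 3.000
  cycle 1 → 1: weight = 7, length = 1, mean = 7/1 ≈ 7.000
  cycle 0 → 1 → 0: weight = 15, length = 2, mean = 15/2 ≈ 7.500
  cycle 1 → 0 → 1: weight = 15, length = 2, mean = 15/2 ≈ 7.500
Minimum mean = 3.000, attained e.g. along the cycle 0 → 0 with weight 3 and length 1. So λ(A) = 3/1 = 3.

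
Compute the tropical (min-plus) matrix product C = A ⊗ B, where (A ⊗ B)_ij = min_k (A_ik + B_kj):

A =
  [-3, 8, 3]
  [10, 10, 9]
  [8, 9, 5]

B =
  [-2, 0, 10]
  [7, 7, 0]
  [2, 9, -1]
A ⊗ B =
  [-5, -3, 2]
  [8, 10, 8]
  [6, 8, 4]

Apply the min-plus product entry-by-entry:
  C[0][0] = min over k of (A[0][0] + B[0][0] = -3 + -2 = -5, A[0][1] + B[1][0] = 8 + 7 = 15, A[0][2] + B[2][0] = 3 + 2 = 5) = -5 (attained at k = 0)
  C[0][1] = min over k of (A[0][0] + B[0][1] = -3 + 0 = -3, A[0][1] + B[1][1] = 8 + 7 = 15, A[0][2] + B[2][1] = 3 + 9 = 12) = -3 (attained at k = 0)
  C[0][2] = min over k of (A[0][0] + B[0][2] = -3 + 10 = 7, A[0][1] + B[1][2] = 8 + 0 = 8, A[0][2] + B[2][2] = 3 + -1 = 2) = 2 (attained at k = 2)
  C[1][0] = min over k of (A[1][0] + B[0][0] = 10 + -2 = 8, A[1][1] + B[1][0] = 10 + 7 = 17, A[1][2] + B[2][0] = 9 + 2 = 11) = 8 (attained at k = 0)
  C[1][1] = min over k of (A[1][0] + B[0][1] = 10 + 0 = 10, A[1][1] + B[1][1] = 10 + 7 = 17, A[1][2] + B[2][1] = 9 + 9 = 18) = 10 (attained at k = 0)
  C[1][2] = min over k of (A[1][0] + B[0][2] = 10 + 10 = 20, A[1][1] + B[1][2] = 10 + 0 = 10, A[1][2] + B[2][2] = 9 + -1 = 8) = 8 (attained at k = 2)
  C[2][0] = min over k of (A[2][0] + B[0][0] = 8 + -2 = 6, A[2][1] + B[1][0] = 9 + 7 = 16, A[2][2] + B[2][0] = 5 + 2 = 7) = 6 (attained at k = 0)
  C[2][1] = min over k of (A[2][0] + B[0][1] = 8 + 0 = 8, A[2][1] + B[1][1] = 9 + 7 = 16, A[2][2] + B[2][1] = 5 + 9 = 14) = 8 (attained at k = 0)
  C[2][2] = min over k of (A[2][0] + B[0][2] = 8 + 10 = 18, A[2][1] + B[1][2] = 9 + 0 = 9, A[2][2] + B[2][2] = 5 + -1 = 4) = 4 (attained at k = 2)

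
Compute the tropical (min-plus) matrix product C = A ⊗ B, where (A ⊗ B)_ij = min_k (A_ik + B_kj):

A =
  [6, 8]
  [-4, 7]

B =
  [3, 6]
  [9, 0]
A ⊗ B =
  [9, 8]
  [-1, 2]

Apply the min-plus product entry-by-entry:
  C[0][0] = min over k of (A[0][0] + B[0][0] = 6 + 3 = 9, A[0][1] + B[1][0] = 8 + 9 = 17) = 9 (attained at k = 0)
  C[0][1] = min over k of (A[0][0] + B[0][1] = 6 + 6 = 12, A[0][1] + B[1][1] = 8 + 0 = 8) = 8 (attained at k = 1)
  C[1][0] = min over k of (A[1][0] + B[0][0] = -4 + 3 = -1, A[1][1] + B[1][0] = 7 + 9 = 16) = -1 (attained at k = 0)
  C[1][1] = min over k of (A[1][0] + B[0][1] = -4 + 6 = 2, A[1][1] + B[1][1] = 7 + 0 = 7) = 2 (attained at k = 0)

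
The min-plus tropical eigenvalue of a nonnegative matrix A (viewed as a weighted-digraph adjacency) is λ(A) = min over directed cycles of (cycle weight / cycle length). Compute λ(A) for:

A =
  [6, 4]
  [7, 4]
λ(A) = 4

Enumerate directed cycles and compute their means (weight / length). Sample:
  cycle 0 → 0: weight = 6, length = 1, mean = 6/1 ≈ 6.000
  cycle 1 → 1: weight = 4, length = 1, mean = 4/1 ≈ 4.000
  cycle 0 → 1 → 0: weight = 11, length = 2, mean = 11/2 ≈ 5.500
  cycle 1 → 0 → 1: weight = 11, length = 2, mean = 11/2 ≈ 5.500
Minimum mean = 4.000, attained e.g. along the cycle 1 → 1 with weight 4 and length 1. So λ(A) = 4/1 = 4.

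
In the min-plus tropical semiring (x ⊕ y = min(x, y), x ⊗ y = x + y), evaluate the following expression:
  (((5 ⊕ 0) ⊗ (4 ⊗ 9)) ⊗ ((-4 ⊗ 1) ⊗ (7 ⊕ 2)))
(((5 ⊕ 0) ⊗ (4 ⊗ 9)) ⊗ ((-4 ⊗ 1) ⊗ (7 ⊕ 2))) = 12

Expand innermost to outermost. Recall ⊕ takes the minimum of its arguments and ⊗ takes their sum. Working out the expression (((5 ⊕ 0) ⊗ (4 ⊗ 9)) ⊗ ((-4 ⊗ 1) ⊗ (7 ⊕ 2))) gives 12.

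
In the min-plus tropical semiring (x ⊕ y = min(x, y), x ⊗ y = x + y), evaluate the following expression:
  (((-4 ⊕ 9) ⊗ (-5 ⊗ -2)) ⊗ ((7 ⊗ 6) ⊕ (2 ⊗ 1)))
(((-4 ⊕ 9) ⊗ (-5 ⊗ -2)) ⊗ ((7 ⊗ 6) ⊕ (2 ⊗ 1))) = -8

Expand innermost to outermost. Recall ⊕ takes the minimum of its arguments and ⊗ takes their sum. Working out the expression (((-4 ⊕ 9) ⊗ (-5 ⊗ -2)) ⊗ ((7 ⊗ 6) ⊕ (2 ⊗ 1))) gives -8.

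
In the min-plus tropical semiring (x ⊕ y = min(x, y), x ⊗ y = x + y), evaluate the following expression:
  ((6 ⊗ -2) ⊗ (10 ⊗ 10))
((6 ⊗ -2) ⊗ (10 ⊗ 10)) = 24

Expand innermost to outermost. Recall ⊕ takes the minimum of its arguments and ⊗ takes their sum. Working out the expression ((6 ⊗ -2) ⊗ (10 ⊗ 10)) gives 24.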